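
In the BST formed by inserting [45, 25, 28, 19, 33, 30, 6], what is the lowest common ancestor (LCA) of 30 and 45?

Tree insertion order: [45, 25, 28, 19, 33, 30, 6]
Tree (level-order array): [45, 25, None, 19, 28, 6, None, None, 33, None, None, 30]
In a BST, the LCA of p=30, q=45 is the first node v on the
root-to-leaf path with p <= v <= q (go left if both < v, right if both > v).
Walk from root:
  at 45: 30 <= 45 <= 45, this is the LCA
LCA = 45


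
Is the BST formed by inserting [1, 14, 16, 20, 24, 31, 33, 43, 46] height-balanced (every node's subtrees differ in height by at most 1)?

Tree (level-order array): [1, None, 14, None, 16, None, 20, None, 24, None, 31, None, 33, None, 43, None, 46]
Definition: a tree is height-balanced if, at every node, |h(left) - h(right)| <= 1 (empty subtree has height -1).
Bottom-up per-node check:
  node 46: h_left=-1, h_right=-1, diff=0 [OK], height=0
  node 43: h_left=-1, h_right=0, diff=1 [OK], height=1
  node 33: h_left=-1, h_right=1, diff=2 [FAIL (|-1-1|=2 > 1)], height=2
  node 31: h_left=-1, h_right=2, diff=3 [FAIL (|-1-2|=3 > 1)], height=3
  node 24: h_left=-1, h_right=3, diff=4 [FAIL (|-1-3|=4 > 1)], height=4
  node 20: h_left=-1, h_right=4, diff=5 [FAIL (|-1-4|=5 > 1)], height=5
  node 16: h_left=-1, h_right=5, diff=6 [FAIL (|-1-5|=6 > 1)], height=6
  node 14: h_left=-1, h_right=6, diff=7 [FAIL (|-1-6|=7 > 1)], height=7
  node 1: h_left=-1, h_right=7, diff=8 [FAIL (|-1-7|=8 > 1)], height=8
Node 33 violates the condition: |-1 - 1| = 2 > 1.
Result: Not balanced


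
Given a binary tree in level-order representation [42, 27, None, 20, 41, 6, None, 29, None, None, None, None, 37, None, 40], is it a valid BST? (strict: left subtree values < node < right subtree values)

Level-order array: [42, 27, None, 20, 41, 6, None, 29, None, None, None, None, 37, None, 40]
Validate using subtree bounds (lo, hi): at each node, require lo < value < hi,
then recurse left with hi=value and right with lo=value.
Preorder trace (stopping at first violation):
  at node 42 with bounds (-inf, +inf): OK
  at node 27 with bounds (-inf, 42): OK
  at node 20 with bounds (-inf, 27): OK
  at node 6 with bounds (-inf, 20): OK
  at node 41 with bounds (27, 42): OK
  at node 29 with bounds (27, 41): OK
  at node 37 with bounds (29, 41): OK
  at node 40 with bounds (37, 41): OK
No violation found at any node.
Result: Valid BST


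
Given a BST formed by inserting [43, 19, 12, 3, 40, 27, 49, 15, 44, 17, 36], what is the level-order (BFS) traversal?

Tree insertion order: [43, 19, 12, 3, 40, 27, 49, 15, 44, 17, 36]
Tree (level-order array): [43, 19, 49, 12, 40, 44, None, 3, 15, 27, None, None, None, None, None, None, 17, None, 36]
BFS from the root, enqueuing left then right child of each popped node:
  queue [43] -> pop 43, enqueue [19, 49], visited so far: [43]
  queue [19, 49] -> pop 19, enqueue [12, 40], visited so far: [43, 19]
  queue [49, 12, 40] -> pop 49, enqueue [44], visited so far: [43, 19, 49]
  queue [12, 40, 44] -> pop 12, enqueue [3, 15], visited so far: [43, 19, 49, 12]
  queue [40, 44, 3, 15] -> pop 40, enqueue [27], visited so far: [43, 19, 49, 12, 40]
  queue [44, 3, 15, 27] -> pop 44, enqueue [none], visited so far: [43, 19, 49, 12, 40, 44]
  queue [3, 15, 27] -> pop 3, enqueue [none], visited so far: [43, 19, 49, 12, 40, 44, 3]
  queue [15, 27] -> pop 15, enqueue [17], visited so far: [43, 19, 49, 12, 40, 44, 3, 15]
  queue [27, 17] -> pop 27, enqueue [36], visited so far: [43, 19, 49, 12, 40, 44, 3, 15, 27]
  queue [17, 36] -> pop 17, enqueue [none], visited so far: [43, 19, 49, 12, 40, 44, 3, 15, 27, 17]
  queue [36] -> pop 36, enqueue [none], visited so far: [43, 19, 49, 12, 40, 44, 3, 15, 27, 17, 36]
Result: [43, 19, 49, 12, 40, 44, 3, 15, 27, 17, 36]


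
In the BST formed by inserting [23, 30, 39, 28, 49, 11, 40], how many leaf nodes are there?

Tree built from: [23, 30, 39, 28, 49, 11, 40]
Tree (level-order array): [23, 11, 30, None, None, 28, 39, None, None, None, 49, 40]
Rule: A leaf has 0 children.
Per-node child counts:
  node 23: 2 child(ren)
  node 11: 0 child(ren)
  node 30: 2 child(ren)
  node 28: 0 child(ren)
  node 39: 1 child(ren)
  node 49: 1 child(ren)
  node 40: 0 child(ren)
Matching nodes: [11, 28, 40]
Count of leaf nodes: 3


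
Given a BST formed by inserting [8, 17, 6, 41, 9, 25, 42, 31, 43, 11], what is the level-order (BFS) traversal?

Tree insertion order: [8, 17, 6, 41, 9, 25, 42, 31, 43, 11]
Tree (level-order array): [8, 6, 17, None, None, 9, 41, None, 11, 25, 42, None, None, None, 31, None, 43]
BFS from the root, enqueuing left then right child of each popped node:
  queue [8] -> pop 8, enqueue [6, 17], visited so far: [8]
  queue [6, 17] -> pop 6, enqueue [none], visited so far: [8, 6]
  queue [17] -> pop 17, enqueue [9, 41], visited so far: [8, 6, 17]
  queue [9, 41] -> pop 9, enqueue [11], visited so far: [8, 6, 17, 9]
  queue [41, 11] -> pop 41, enqueue [25, 42], visited so far: [8, 6, 17, 9, 41]
  queue [11, 25, 42] -> pop 11, enqueue [none], visited so far: [8, 6, 17, 9, 41, 11]
  queue [25, 42] -> pop 25, enqueue [31], visited so far: [8, 6, 17, 9, 41, 11, 25]
  queue [42, 31] -> pop 42, enqueue [43], visited so far: [8, 6, 17, 9, 41, 11, 25, 42]
  queue [31, 43] -> pop 31, enqueue [none], visited so far: [8, 6, 17, 9, 41, 11, 25, 42, 31]
  queue [43] -> pop 43, enqueue [none], visited so far: [8, 6, 17, 9, 41, 11, 25, 42, 31, 43]
Result: [8, 6, 17, 9, 41, 11, 25, 42, 31, 43]


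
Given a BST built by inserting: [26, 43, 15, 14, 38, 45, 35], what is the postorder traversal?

Tree insertion order: [26, 43, 15, 14, 38, 45, 35]
Tree (level-order array): [26, 15, 43, 14, None, 38, 45, None, None, 35]
Postorder traversal: [14, 15, 35, 38, 45, 43, 26]


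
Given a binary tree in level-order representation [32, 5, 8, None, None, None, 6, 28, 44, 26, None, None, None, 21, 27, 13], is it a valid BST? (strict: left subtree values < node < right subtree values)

Level-order array: [32, 5, 8, None, None, None, 6, 28, 44, 26, None, None, None, 21, 27, 13]
Validate using subtree bounds (lo, hi): at each node, require lo < value < hi,
then recurse left with hi=value and right with lo=value.
Preorder trace (stopping at first violation):
  at node 32 with bounds (-inf, +inf): OK
  at node 5 with bounds (-inf, 32): OK
  at node 8 with bounds (32, +inf): VIOLATION
Node 8 violates its bound: not (32 < 8 < +inf).
Result: Not a valid BST


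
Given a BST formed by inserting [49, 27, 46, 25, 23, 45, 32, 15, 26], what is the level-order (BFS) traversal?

Tree insertion order: [49, 27, 46, 25, 23, 45, 32, 15, 26]
Tree (level-order array): [49, 27, None, 25, 46, 23, 26, 45, None, 15, None, None, None, 32]
BFS from the root, enqueuing left then right child of each popped node:
  queue [49] -> pop 49, enqueue [27], visited so far: [49]
  queue [27] -> pop 27, enqueue [25, 46], visited so far: [49, 27]
  queue [25, 46] -> pop 25, enqueue [23, 26], visited so far: [49, 27, 25]
  queue [46, 23, 26] -> pop 46, enqueue [45], visited so far: [49, 27, 25, 46]
  queue [23, 26, 45] -> pop 23, enqueue [15], visited so far: [49, 27, 25, 46, 23]
  queue [26, 45, 15] -> pop 26, enqueue [none], visited so far: [49, 27, 25, 46, 23, 26]
  queue [45, 15] -> pop 45, enqueue [32], visited so far: [49, 27, 25, 46, 23, 26, 45]
  queue [15, 32] -> pop 15, enqueue [none], visited so far: [49, 27, 25, 46, 23, 26, 45, 15]
  queue [32] -> pop 32, enqueue [none], visited so far: [49, 27, 25, 46, 23, 26, 45, 15, 32]
Result: [49, 27, 25, 46, 23, 26, 45, 15, 32]


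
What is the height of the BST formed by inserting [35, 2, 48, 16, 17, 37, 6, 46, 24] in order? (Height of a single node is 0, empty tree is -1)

Insertion order: [35, 2, 48, 16, 17, 37, 6, 46, 24]
Tree (level-order array): [35, 2, 48, None, 16, 37, None, 6, 17, None, 46, None, None, None, 24]
Compute height bottom-up (empty subtree = -1):
  height(6) = 1 + max(-1, -1) = 0
  height(24) = 1 + max(-1, -1) = 0
  height(17) = 1 + max(-1, 0) = 1
  height(16) = 1 + max(0, 1) = 2
  height(2) = 1 + max(-1, 2) = 3
  height(46) = 1 + max(-1, -1) = 0
  height(37) = 1 + max(-1, 0) = 1
  height(48) = 1 + max(1, -1) = 2
  height(35) = 1 + max(3, 2) = 4
Height = 4


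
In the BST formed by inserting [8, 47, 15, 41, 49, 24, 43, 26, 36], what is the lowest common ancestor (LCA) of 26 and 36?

Tree insertion order: [8, 47, 15, 41, 49, 24, 43, 26, 36]
Tree (level-order array): [8, None, 47, 15, 49, None, 41, None, None, 24, 43, None, 26, None, None, None, 36]
In a BST, the LCA of p=26, q=36 is the first node v on the
root-to-leaf path with p <= v <= q (go left if both < v, right if both > v).
Walk from root:
  at 8: both 26 and 36 > 8, go right
  at 47: both 26 and 36 < 47, go left
  at 15: both 26 and 36 > 15, go right
  at 41: both 26 and 36 < 41, go left
  at 24: both 26 and 36 > 24, go right
  at 26: 26 <= 26 <= 36, this is the LCA
LCA = 26


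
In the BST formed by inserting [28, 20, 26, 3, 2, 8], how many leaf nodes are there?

Tree built from: [28, 20, 26, 3, 2, 8]
Tree (level-order array): [28, 20, None, 3, 26, 2, 8]
Rule: A leaf has 0 children.
Per-node child counts:
  node 28: 1 child(ren)
  node 20: 2 child(ren)
  node 3: 2 child(ren)
  node 2: 0 child(ren)
  node 8: 0 child(ren)
  node 26: 0 child(ren)
Matching nodes: [2, 8, 26]
Count of leaf nodes: 3


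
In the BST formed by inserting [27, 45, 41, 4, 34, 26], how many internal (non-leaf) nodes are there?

Tree built from: [27, 45, 41, 4, 34, 26]
Tree (level-order array): [27, 4, 45, None, 26, 41, None, None, None, 34]
Rule: An internal node has at least one child.
Per-node child counts:
  node 27: 2 child(ren)
  node 4: 1 child(ren)
  node 26: 0 child(ren)
  node 45: 1 child(ren)
  node 41: 1 child(ren)
  node 34: 0 child(ren)
Matching nodes: [27, 4, 45, 41]
Count of internal (non-leaf) nodes: 4


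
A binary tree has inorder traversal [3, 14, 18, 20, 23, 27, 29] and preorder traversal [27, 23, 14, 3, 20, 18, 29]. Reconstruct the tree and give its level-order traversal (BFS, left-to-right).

Inorder:  [3, 14, 18, 20, 23, 27, 29]
Preorder: [27, 23, 14, 3, 20, 18, 29]
Algorithm: preorder visits root first, so consume preorder in order;
for each root, split the current inorder slice at that value into
left-subtree inorder and right-subtree inorder, then recurse.
Recursive splits:
  root=27; inorder splits into left=[3, 14, 18, 20, 23], right=[29]
  root=23; inorder splits into left=[3, 14, 18, 20], right=[]
  root=14; inorder splits into left=[3], right=[18, 20]
  root=3; inorder splits into left=[], right=[]
  root=20; inorder splits into left=[18], right=[]
  root=18; inorder splits into left=[], right=[]
  root=29; inorder splits into left=[], right=[]
Reconstructed level-order: [27, 23, 29, 14, 3, 20, 18]


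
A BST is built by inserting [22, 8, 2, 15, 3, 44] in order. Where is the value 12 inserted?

Starting tree (level order): [22, 8, 44, 2, 15, None, None, None, 3]
Insertion path: 22 -> 8 -> 15
Result: insert 12 as left child of 15
Final tree (level order): [22, 8, 44, 2, 15, None, None, None, 3, 12]


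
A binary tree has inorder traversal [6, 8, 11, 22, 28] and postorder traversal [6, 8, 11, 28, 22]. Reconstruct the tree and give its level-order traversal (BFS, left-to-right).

Inorder:   [6, 8, 11, 22, 28]
Postorder: [6, 8, 11, 28, 22]
Algorithm: postorder visits root last, so walk postorder right-to-left;
each value is the root of the current inorder slice — split it at that
value, recurse on the right subtree first, then the left.
Recursive splits:
  root=22; inorder splits into left=[6, 8, 11], right=[28]
  root=28; inorder splits into left=[], right=[]
  root=11; inorder splits into left=[6, 8], right=[]
  root=8; inorder splits into left=[6], right=[]
  root=6; inorder splits into left=[], right=[]
Reconstructed level-order: [22, 11, 28, 8, 6]


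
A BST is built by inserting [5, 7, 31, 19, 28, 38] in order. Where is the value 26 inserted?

Starting tree (level order): [5, None, 7, None, 31, 19, 38, None, 28]
Insertion path: 5 -> 7 -> 31 -> 19 -> 28
Result: insert 26 as left child of 28
Final tree (level order): [5, None, 7, None, 31, 19, 38, None, 28, None, None, 26]


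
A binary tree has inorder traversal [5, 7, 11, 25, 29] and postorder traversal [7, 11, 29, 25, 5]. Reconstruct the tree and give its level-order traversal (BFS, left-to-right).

Inorder:   [5, 7, 11, 25, 29]
Postorder: [7, 11, 29, 25, 5]
Algorithm: postorder visits root last, so walk postorder right-to-left;
each value is the root of the current inorder slice — split it at that
value, recurse on the right subtree first, then the left.
Recursive splits:
  root=5; inorder splits into left=[], right=[7, 11, 25, 29]
  root=25; inorder splits into left=[7, 11], right=[29]
  root=29; inorder splits into left=[], right=[]
  root=11; inorder splits into left=[7], right=[]
  root=7; inorder splits into left=[], right=[]
Reconstructed level-order: [5, 25, 11, 29, 7]


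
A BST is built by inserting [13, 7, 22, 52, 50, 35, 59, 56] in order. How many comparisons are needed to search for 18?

Search path for 18: 13 -> 22
Found: False
Comparisons: 2


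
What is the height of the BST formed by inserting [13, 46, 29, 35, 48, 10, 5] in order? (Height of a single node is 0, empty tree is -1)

Insertion order: [13, 46, 29, 35, 48, 10, 5]
Tree (level-order array): [13, 10, 46, 5, None, 29, 48, None, None, None, 35]
Compute height bottom-up (empty subtree = -1):
  height(5) = 1 + max(-1, -1) = 0
  height(10) = 1 + max(0, -1) = 1
  height(35) = 1 + max(-1, -1) = 0
  height(29) = 1 + max(-1, 0) = 1
  height(48) = 1 + max(-1, -1) = 0
  height(46) = 1 + max(1, 0) = 2
  height(13) = 1 + max(1, 2) = 3
Height = 3


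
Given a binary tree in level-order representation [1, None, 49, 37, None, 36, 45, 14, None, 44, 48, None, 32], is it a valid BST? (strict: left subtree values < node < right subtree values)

Level-order array: [1, None, 49, 37, None, 36, 45, 14, None, 44, 48, None, 32]
Validate using subtree bounds (lo, hi): at each node, require lo < value < hi,
then recurse left with hi=value and right with lo=value.
Preorder trace (stopping at first violation):
  at node 1 with bounds (-inf, +inf): OK
  at node 49 with bounds (1, +inf): OK
  at node 37 with bounds (1, 49): OK
  at node 36 with bounds (1, 37): OK
  at node 14 with bounds (1, 36): OK
  at node 32 with bounds (14, 36): OK
  at node 45 with bounds (37, 49): OK
  at node 44 with bounds (37, 45): OK
  at node 48 with bounds (45, 49): OK
No violation found at any node.
Result: Valid BST


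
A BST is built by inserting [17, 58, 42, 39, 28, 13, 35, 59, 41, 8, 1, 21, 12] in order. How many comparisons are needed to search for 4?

Search path for 4: 17 -> 13 -> 8 -> 1
Found: False
Comparisons: 4


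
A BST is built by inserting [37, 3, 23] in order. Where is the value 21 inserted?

Starting tree (level order): [37, 3, None, None, 23]
Insertion path: 37 -> 3 -> 23
Result: insert 21 as left child of 23
Final tree (level order): [37, 3, None, None, 23, 21]


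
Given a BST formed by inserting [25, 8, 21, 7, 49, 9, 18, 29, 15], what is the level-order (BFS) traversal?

Tree insertion order: [25, 8, 21, 7, 49, 9, 18, 29, 15]
Tree (level-order array): [25, 8, 49, 7, 21, 29, None, None, None, 9, None, None, None, None, 18, 15]
BFS from the root, enqueuing left then right child of each popped node:
  queue [25] -> pop 25, enqueue [8, 49], visited so far: [25]
  queue [8, 49] -> pop 8, enqueue [7, 21], visited so far: [25, 8]
  queue [49, 7, 21] -> pop 49, enqueue [29], visited so far: [25, 8, 49]
  queue [7, 21, 29] -> pop 7, enqueue [none], visited so far: [25, 8, 49, 7]
  queue [21, 29] -> pop 21, enqueue [9], visited so far: [25, 8, 49, 7, 21]
  queue [29, 9] -> pop 29, enqueue [none], visited so far: [25, 8, 49, 7, 21, 29]
  queue [9] -> pop 9, enqueue [18], visited so far: [25, 8, 49, 7, 21, 29, 9]
  queue [18] -> pop 18, enqueue [15], visited so far: [25, 8, 49, 7, 21, 29, 9, 18]
  queue [15] -> pop 15, enqueue [none], visited so far: [25, 8, 49, 7, 21, 29, 9, 18, 15]
Result: [25, 8, 49, 7, 21, 29, 9, 18, 15]


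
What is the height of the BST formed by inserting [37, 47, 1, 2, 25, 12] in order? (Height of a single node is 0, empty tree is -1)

Insertion order: [37, 47, 1, 2, 25, 12]
Tree (level-order array): [37, 1, 47, None, 2, None, None, None, 25, 12]
Compute height bottom-up (empty subtree = -1):
  height(12) = 1 + max(-1, -1) = 0
  height(25) = 1 + max(0, -1) = 1
  height(2) = 1 + max(-1, 1) = 2
  height(1) = 1 + max(-1, 2) = 3
  height(47) = 1 + max(-1, -1) = 0
  height(37) = 1 + max(3, 0) = 4
Height = 4


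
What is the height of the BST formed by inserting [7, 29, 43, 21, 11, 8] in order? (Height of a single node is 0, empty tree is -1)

Insertion order: [7, 29, 43, 21, 11, 8]
Tree (level-order array): [7, None, 29, 21, 43, 11, None, None, None, 8]
Compute height bottom-up (empty subtree = -1):
  height(8) = 1 + max(-1, -1) = 0
  height(11) = 1 + max(0, -1) = 1
  height(21) = 1 + max(1, -1) = 2
  height(43) = 1 + max(-1, -1) = 0
  height(29) = 1 + max(2, 0) = 3
  height(7) = 1 + max(-1, 3) = 4
Height = 4


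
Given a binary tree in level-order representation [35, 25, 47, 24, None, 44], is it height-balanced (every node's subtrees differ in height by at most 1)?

Tree (level-order array): [35, 25, 47, 24, None, 44]
Definition: a tree is height-balanced if, at every node, |h(left) - h(right)| <= 1 (empty subtree has height -1).
Bottom-up per-node check:
  node 24: h_left=-1, h_right=-1, diff=0 [OK], height=0
  node 25: h_left=0, h_right=-1, diff=1 [OK], height=1
  node 44: h_left=-1, h_right=-1, diff=0 [OK], height=0
  node 47: h_left=0, h_right=-1, diff=1 [OK], height=1
  node 35: h_left=1, h_right=1, diff=0 [OK], height=2
All nodes satisfy the balance condition.
Result: Balanced


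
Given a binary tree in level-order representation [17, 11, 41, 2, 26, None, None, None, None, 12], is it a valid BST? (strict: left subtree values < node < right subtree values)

Level-order array: [17, 11, 41, 2, 26, None, None, None, None, 12]
Validate using subtree bounds (lo, hi): at each node, require lo < value < hi,
then recurse left with hi=value and right with lo=value.
Preorder trace (stopping at first violation):
  at node 17 with bounds (-inf, +inf): OK
  at node 11 with bounds (-inf, 17): OK
  at node 2 with bounds (-inf, 11): OK
  at node 26 with bounds (11, 17): VIOLATION
Node 26 violates its bound: not (11 < 26 < 17).
Result: Not a valid BST


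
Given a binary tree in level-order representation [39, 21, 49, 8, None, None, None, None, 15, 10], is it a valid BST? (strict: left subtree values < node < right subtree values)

Level-order array: [39, 21, 49, 8, None, None, None, None, 15, 10]
Validate using subtree bounds (lo, hi): at each node, require lo < value < hi,
then recurse left with hi=value and right with lo=value.
Preorder trace (stopping at first violation):
  at node 39 with bounds (-inf, +inf): OK
  at node 21 with bounds (-inf, 39): OK
  at node 8 with bounds (-inf, 21): OK
  at node 15 with bounds (8, 21): OK
  at node 10 with bounds (8, 15): OK
  at node 49 with bounds (39, +inf): OK
No violation found at any node.
Result: Valid BST


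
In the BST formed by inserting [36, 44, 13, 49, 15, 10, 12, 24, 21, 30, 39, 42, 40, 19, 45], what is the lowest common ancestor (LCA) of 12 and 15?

Tree insertion order: [36, 44, 13, 49, 15, 10, 12, 24, 21, 30, 39, 42, 40, 19, 45]
Tree (level-order array): [36, 13, 44, 10, 15, 39, 49, None, 12, None, 24, None, 42, 45, None, None, None, 21, 30, 40, None, None, None, 19]
In a BST, the LCA of p=12, q=15 is the first node v on the
root-to-leaf path with p <= v <= q (go left if both < v, right if both > v).
Walk from root:
  at 36: both 12 and 15 < 36, go left
  at 13: 12 <= 13 <= 15, this is the LCA
LCA = 13


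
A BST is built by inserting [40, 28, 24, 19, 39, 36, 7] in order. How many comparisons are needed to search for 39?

Search path for 39: 40 -> 28 -> 39
Found: True
Comparisons: 3


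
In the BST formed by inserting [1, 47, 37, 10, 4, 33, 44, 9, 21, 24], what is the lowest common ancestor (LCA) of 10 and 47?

Tree insertion order: [1, 47, 37, 10, 4, 33, 44, 9, 21, 24]
Tree (level-order array): [1, None, 47, 37, None, 10, 44, 4, 33, None, None, None, 9, 21, None, None, None, None, 24]
In a BST, the LCA of p=10, q=47 is the first node v on the
root-to-leaf path with p <= v <= q (go left if both < v, right if both > v).
Walk from root:
  at 1: both 10 and 47 > 1, go right
  at 47: 10 <= 47 <= 47, this is the LCA
LCA = 47


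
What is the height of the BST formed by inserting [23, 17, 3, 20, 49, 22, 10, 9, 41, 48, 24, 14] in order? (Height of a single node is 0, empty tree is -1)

Insertion order: [23, 17, 3, 20, 49, 22, 10, 9, 41, 48, 24, 14]
Tree (level-order array): [23, 17, 49, 3, 20, 41, None, None, 10, None, 22, 24, 48, 9, 14]
Compute height bottom-up (empty subtree = -1):
  height(9) = 1 + max(-1, -1) = 0
  height(14) = 1 + max(-1, -1) = 0
  height(10) = 1 + max(0, 0) = 1
  height(3) = 1 + max(-1, 1) = 2
  height(22) = 1 + max(-1, -1) = 0
  height(20) = 1 + max(-1, 0) = 1
  height(17) = 1 + max(2, 1) = 3
  height(24) = 1 + max(-1, -1) = 0
  height(48) = 1 + max(-1, -1) = 0
  height(41) = 1 + max(0, 0) = 1
  height(49) = 1 + max(1, -1) = 2
  height(23) = 1 + max(3, 2) = 4
Height = 4


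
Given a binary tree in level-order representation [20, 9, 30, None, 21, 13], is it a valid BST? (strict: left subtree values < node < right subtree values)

Level-order array: [20, 9, 30, None, 21, 13]
Validate using subtree bounds (lo, hi): at each node, require lo < value < hi,
then recurse left with hi=value and right with lo=value.
Preorder trace (stopping at first violation):
  at node 20 with bounds (-inf, +inf): OK
  at node 9 with bounds (-inf, 20): OK
  at node 21 with bounds (9, 20): VIOLATION
Node 21 violates its bound: not (9 < 21 < 20).
Result: Not a valid BST


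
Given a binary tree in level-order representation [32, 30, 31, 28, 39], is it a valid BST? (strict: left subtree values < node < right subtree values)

Level-order array: [32, 30, 31, 28, 39]
Validate using subtree bounds (lo, hi): at each node, require lo < value < hi,
then recurse left with hi=value and right with lo=value.
Preorder trace (stopping at first violation):
  at node 32 with bounds (-inf, +inf): OK
  at node 30 with bounds (-inf, 32): OK
  at node 28 with bounds (-inf, 30): OK
  at node 39 with bounds (30, 32): VIOLATION
Node 39 violates its bound: not (30 < 39 < 32).
Result: Not a valid BST


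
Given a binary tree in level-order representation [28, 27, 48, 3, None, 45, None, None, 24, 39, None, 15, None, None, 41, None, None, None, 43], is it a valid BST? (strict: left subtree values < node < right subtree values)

Level-order array: [28, 27, 48, 3, None, 45, None, None, 24, 39, None, 15, None, None, 41, None, None, None, 43]
Validate using subtree bounds (lo, hi): at each node, require lo < value < hi,
then recurse left with hi=value and right with lo=value.
Preorder trace (stopping at first violation):
  at node 28 with bounds (-inf, +inf): OK
  at node 27 with bounds (-inf, 28): OK
  at node 3 with bounds (-inf, 27): OK
  at node 24 with bounds (3, 27): OK
  at node 15 with bounds (3, 24): OK
  at node 48 with bounds (28, +inf): OK
  at node 45 with bounds (28, 48): OK
  at node 39 with bounds (28, 45): OK
  at node 41 with bounds (39, 45): OK
  at node 43 with bounds (41, 45): OK
No violation found at any node.
Result: Valid BST


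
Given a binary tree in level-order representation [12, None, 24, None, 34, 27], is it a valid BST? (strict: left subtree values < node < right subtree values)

Level-order array: [12, None, 24, None, 34, 27]
Validate using subtree bounds (lo, hi): at each node, require lo < value < hi,
then recurse left with hi=value and right with lo=value.
Preorder trace (stopping at first violation):
  at node 12 with bounds (-inf, +inf): OK
  at node 24 with bounds (12, +inf): OK
  at node 34 with bounds (24, +inf): OK
  at node 27 with bounds (24, 34): OK
No violation found at any node.
Result: Valid BST


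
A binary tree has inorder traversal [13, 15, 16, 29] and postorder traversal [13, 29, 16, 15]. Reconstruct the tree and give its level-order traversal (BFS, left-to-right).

Inorder:   [13, 15, 16, 29]
Postorder: [13, 29, 16, 15]
Algorithm: postorder visits root last, so walk postorder right-to-left;
each value is the root of the current inorder slice — split it at that
value, recurse on the right subtree first, then the left.
Recursive splits:
  root=15; inorder splits into left=[13], right=[16, 29]
  root=16; inorder splits into left=[], right=[29]
  root=29; inorder splits into left=[], right=[]
  root=13; inorder splits into left=[], right=[]
Reconstructed level-order: [15, 13, 16, 29]


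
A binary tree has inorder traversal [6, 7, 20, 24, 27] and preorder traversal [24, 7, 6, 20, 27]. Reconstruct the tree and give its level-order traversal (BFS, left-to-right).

Inorder:  [6, 7, 20, 24, 27]
Preorder: [24, 7, 6, 20, 27]
Algorithm: preorder visits root first, so consume preorder in order;
for each root, split the current inorder slice at that value into
left-subtree inorder and right-subtree inorder, then recurse.
Recursive splits:
  root=24; inorder splits into left=[6, 7, 20], right=[27]
  root=7; inorder splits into left=[6], right=[20]
  root=6; inorder splits into left=[], right=[]
  root=20; inorder splits into left=[], right=[]
  root=27; inorder splits into left=[], right=[]
Reconstructed level-order: [24, 7, 27, 6, 20]


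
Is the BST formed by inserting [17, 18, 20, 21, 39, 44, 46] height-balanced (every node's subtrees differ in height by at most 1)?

Tree (level-order array): [17, None, 18, None, 20, None, 21, None, 39, None, 44, None, 46]
Definition: a tree is height-balanced if, at every node, |h(left) - h(right)| <= 1 (empty subtree has height -1).
Bottom-up per-node check:
  node 46: h_left=-1, h_right=-1, diff=0 [OK], height=0
  node 44: h_left=-1, h_right=0, diff=1 [OK], height=1
  node 39: h_left=-1, h_right=1, diff=2 [FAIL (|-1-1|=2 > 1)], height=2
  node 21: h_left=-1, h_right=2, diff=3 [FAIL (|-1-2|=3 > 1)], height=3
  node 20: h_left=-1, h_right=3, diff=4 [FAIL (|-1-3|=4 > 1)], height=4
  node 18: h_left=-1, h_right=4, diff=5 [FAIL (|-1-4|=5 > 1)], height=5
  node 17: h_left=-1, h_right=5, diff=6 [FAIL (|-1-5|=6 > 1)], height=6
Node 39 violates the condition: |-1 - 1| = 2 > 1.
Result: Not balanced


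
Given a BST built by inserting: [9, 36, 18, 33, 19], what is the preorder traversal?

Tree insertion order: [9, 36, 18, 33, 19]
Tree (level-order array): [9, None, 36, 18, None, None, 33, 19]
Preorder traversal: [9, 36, 18, 33, 19]


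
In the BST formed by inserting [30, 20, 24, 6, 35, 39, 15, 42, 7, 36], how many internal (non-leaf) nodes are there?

Tree built from: [30, 20, 24, 6, 35, 39, 15, 42, 7, 36]
Tree (level-order array): [30, 20, 35, 6, 24, None, 39, None, 15, None, None, 36, 42, 7]
Rule: An internal node has at least one child.
Per-node child counts:
  node 30: 2 child(ren)
  node 20: 2 child(ren)
  node 6: 1 child(ren)
  node 15: 1 child(ren)
  node 7: 0 child(ren)
  node 24: 0 child(ren)
  node 35: 1 child(ren)
  node 39: 2 child(ren)
  node 36: 0 child(ren)
  node 42: 0 child(ren)
Matching nodes: [30, 20, 6, 15, 35, 39]
Count of internal (non-leaf) nodes: 6


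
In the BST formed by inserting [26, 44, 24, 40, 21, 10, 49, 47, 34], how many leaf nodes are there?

Tree built from: [26, 44, 24, 40, 21, 10, 49, 47, 34]
Tree (level-order array): [26, 24, 44, 21, None, 40, 49, 10, None, 34, None, 47]
Rule: A leaf has 0 children.
Per-node child counts:
  node 26: 2 child(ren)
  node 24: 1 child(ren)
  node 21: 1 child(ren)
  node 10: 0 child(ren)
  node 44: 2 child(ren)
  node 40: 1 child(ren)
  node 34: 0 child(ren)
  node 49: 1 child(ren)
  node 47: 0 child(ren)
Matching nodes: [10, 34, 47]
Count of leaf nodes: 3


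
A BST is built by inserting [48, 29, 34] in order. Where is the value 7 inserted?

Starting tree (level order): [48, 29, None, None, 34]
Insertion path: 48 -> 29
Result: insert 7 as left child of 29
Final tree (level order): [48, 29, None, 7, 34]


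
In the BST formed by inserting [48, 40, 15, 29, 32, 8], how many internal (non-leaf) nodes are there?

Tree built from: [48, 40, 15, 29, 32, 8]
Tree (level-order array): [48, 40, None, 15, None, 8, 29, None, None, None, 32]
Rule: An internal node has at least one child.
Per-node child counts:
  node 48: 1 child(ren)
  node 40: 1 child(ren)
  node 15: 2 child(ren)
  node 8: 0 child(ren)
  node 29: 1 child(ren)
  node 32: 0 child(ren)
Matching nodes: [48, 40, 15, 29]
Count of internal (non-leaf) nodes: 4


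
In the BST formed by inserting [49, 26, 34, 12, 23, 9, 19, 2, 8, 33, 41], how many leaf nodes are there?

Tree built from: [49, 26, 34, 12, 23, 9, 19, 2, 8, 33, 41]
Tree (level-order array): [49, 26, None, 12, 34, 9, 23, 33, 41, 2, None, 19, None, None, None, None, None, None, 8]
Rule: A leaf has 0 children.
Per-node child counts:
  node 49: 1 child(ren)
  node 26: 2 child(ren)
  node 12: 2 child(ren)
  node 9: 1 child(ren)
  node 2: 1 child(ren)
  node 8: 0 child(ren)
  node 23: 1 child(ren)
  node 19: 0 child(ren)
  node 34: 2 child(ren)
  node 33: 0 child(ren)
  node 41: 0 child(ren)
Matching nodes: [8, 19, 33, 41]
Count of leaf nodes: 4


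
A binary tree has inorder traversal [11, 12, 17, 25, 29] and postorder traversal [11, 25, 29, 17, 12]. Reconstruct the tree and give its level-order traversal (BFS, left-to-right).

Inorder:   [11, 12, 17, 25, 29]
Postorder: [11, 25, 29, 17, 12]
Algorithm: postorder visits root last, so walk postorder right-to-left;
each value is the root of the current inorder slice — split it at that
value, recurse on the right subtree first, then the left.
Recursive splits:
  root=12; inorder splits into left=[11], right=[17, 25, 29]
  root=17; inorder splits into left=[], right=[25, 29]
  root=29; inorder splits into left=[25], right=[]
  root=25; inorder splits into left=[], right=[]
  root=11; inorder splits into left=[], right=[]
Reconstructed level-order: [12, 11, 17, 29, 25]


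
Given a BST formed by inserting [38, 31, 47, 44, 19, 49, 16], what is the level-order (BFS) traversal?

Tree insertion order: [38, 31, 47, 44, 19, 49, 16]
Tree (level-order array): [38, 31, 47, 19, None, 44, 49, 16]
BFS from the root, enqueuing left then right child of each popped node:
  queue [38] -> pop 38, enqueue [31, 47], visited so far: [38]
  queue [31, 47] -> pop 31, enqueue [19], visited so far: [38, 31]
  queue [47, 19] -> pop 47, enqueue [44, 49], visited so far: [38, 31, 47]
  queue [19, 44, 49] -> pop 19, enqueue [16], visited so far: [38, 31, 47, 19]
  queue [44, 49, 16] -> pop 44, enqueue [none], visited so far: [38, 31, 47, 19, 44]
  queue [49, 16] -> pop 49, enqueue [none], visited so far: [38, 31, 47, 19, 44, 49]
  queue [16] -> pop 16, enqueue [none], visited so far: [38, 31, 47, 19, 44, 49, 16]
Result: [38, 31, 47, 19, 44, 49, 16]


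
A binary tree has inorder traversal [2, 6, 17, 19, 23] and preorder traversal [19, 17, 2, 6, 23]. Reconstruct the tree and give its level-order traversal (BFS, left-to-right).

Inorder:  [2, 6, 17, 19, 23]
Preorder: [19, 17, 2, 6, 23]
Algorithm: preorder visits root first, so consume preorder in order;
for each root, split the current inorder slice at that value into
left-subtree inorder and right-subtree inorder, then recurse.
Recursive splits:
  root=19; inorder splits into left=[2, 6, 17], right=[23]
  root=17; inorder splits into left=[2, 6], right=[]
  root=2; inorder splits into left=[], right=[6]
  root=6; inorder splits into left=[], right=[]
  root=23; inorder splits into left=[], right=[]
Reconstructed level-order: [19, 17, 23, 2, 6]


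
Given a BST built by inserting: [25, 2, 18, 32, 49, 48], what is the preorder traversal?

Tree insertion order: [25, 2, 18, 32, 49, 48]
Tree (level-order array): [25, 2, 32, None, 18, None, 49, None, None, 48]
Preorder traversal: [25, 2, 18, 32, 49, 48]


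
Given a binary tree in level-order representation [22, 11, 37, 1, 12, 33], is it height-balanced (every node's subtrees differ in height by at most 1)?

Tree (level-order array): [22, 11, 37, 1, 12, 33]
Definition: a tree is height-balanced if, at every node, |h(left) - h(right)| <= 1 (empty subtree has height -1).
Bottom-up per-node check:
  node 1: h_left=-1, h_right=-1, diff=0 [OK], height=0
  node 12: h_left=-1, h_right=-1, diff=0 [OK], height=0
  node 11: h_left=0, h_right=0, diff=0 [OK], height=1
  node 33: h_left=-1, h_right=-1, diff=0 [OK], height=0
  node 37: h_left=0, h_right=-1, diff=1 [OK], height=1
  node 22: h_left=1, h_right=1, diff=0 [OK], height=2
All nodes satisfy the balance condition.
Result: Balanced


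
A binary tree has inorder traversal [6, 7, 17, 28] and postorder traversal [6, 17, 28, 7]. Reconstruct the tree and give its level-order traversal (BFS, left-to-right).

Inorder:   [6, 7, 17, 28]
Postorder: [6, 17, 28, 7]
Algorithm: postorder visits root last, so walk postorder right-to-left;
each value is the root of the current inorder slice — split it at that
value, recurse on the right subtree first, then the left.
Recursive splits:
  root=7; inorder splits into left=[6], right=[17, 28]
  root=28; inorder splits into left=[17], right=[]
  root=17; inorder splits into left=[], right=[]
  root=6; inorder splits into left=[], right=[]
Reconstructed level-order: [7, 6, 28, 17]


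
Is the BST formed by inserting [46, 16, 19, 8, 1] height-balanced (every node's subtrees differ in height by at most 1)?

Tree (level-order array): [46, 16, None, 8, 19, 1]
Definition: a tree is height-balanced if, at every node, |h(left) - h(right)| <= 1 (empty subtree has height -1).
Bottom-up per-node check:
  node 1: h_left=-1, h_right=-1, diff=0 [OK], height=0
  node 8: h_left=0, h_right=-1, diff=1 [OK], height=1
  node 19: h_left=-1, h_right=-1, diff=0 [OK], height=0
  node 16: h_left=1, h_right=0, diff=1 [OK], height=2
  node 46: h_left=2, h_right=-1, diff=3 [FAIL (|2--1|=3 > 1)], height=3
Node 46 violates the condition: |2 - -1| = 3 > 1.
Result: Not balanced


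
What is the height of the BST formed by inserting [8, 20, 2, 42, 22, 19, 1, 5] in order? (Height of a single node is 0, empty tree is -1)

Insertion order: [8, 20, 2, 42, 22, 19, 1, 5]
Tree (level-order array): [8, 2, 20, 1, 5, 19, 42, None, None, None, None, None, None, 22]
Compute height bottom-up (empty subtree = -1):
  height(1) = 1 + max(-1, -1) = 0
  height(5) = 1 + max(-1, -1) = 0
  height(2) = 1 + max(0, 0) = 1
  height(19) = 1 + max(-1, -1) = 0
  height(22) = 1 + max(-1, -1) = 0
  height(42) = 1 + max(0, -1) = 1
  height(20) = 1 + max(0, 1) = 2
  height(8) = 1 + max(1, 2) = 3
Height = 3


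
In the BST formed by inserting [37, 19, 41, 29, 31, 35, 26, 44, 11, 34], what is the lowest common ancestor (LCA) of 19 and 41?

Tree insertion order: [37, 19, 41, 29, 31, 35, 26, 44, 11, 34]
Tree (level-order array): [37, 19, 41, 11, 29, None, 44, None, None, 26, 31, None, None, None, None, None, 35, 34]
In a BST, the LCA of p=19, q=41 is the first node v on the
root-to-leaf path with p <= v <= q (go left if both < v, right if both > v).
Walk from root:
  at 37: 19 <= 37 <= 41, this is the LCA
LCA = 37


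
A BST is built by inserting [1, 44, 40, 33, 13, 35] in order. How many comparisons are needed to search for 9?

Search path for 9: 1 -> 44 -> 40 -> 33 -> 13
Found: False
Comparisons: 5


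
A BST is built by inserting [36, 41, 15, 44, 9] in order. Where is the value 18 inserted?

Starting tree (level order): [36, 15, 41, 9, None, None, 44]
Insertion path: 36 -> 15
Result: insert 18 as right child of 15
Final tree (level order): [36, 15, 41, 9, 18, None, 44]


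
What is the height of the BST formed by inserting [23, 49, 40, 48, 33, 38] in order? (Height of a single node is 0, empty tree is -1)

Insertion order: [23, 49, 40, 48, 33, 38]
Tree (level-order array): [23, None, 49, 40, None, 33, 48, None, 38]
Compute height bottom-up (empty subtree = -1):
  height(38) = 1 + max(-1, -1) = 0
  height(33) = 1 + max(-1, 0) = 1
  height(48) = 1 + max(-1, -1) = 0
  height(40) = 1 + max(1, 0) = 2
  height(49) = 1 + max(2, -1) = 3
  height(23) = 1 + max(-1, 3) = 4
Height = 4


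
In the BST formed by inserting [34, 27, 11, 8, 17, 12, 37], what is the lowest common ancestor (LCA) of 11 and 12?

Tree insertion order: [34, 27, 11, 8, 17, 12, 37]
Tree (level-order array): [34, 27, 37, 11, None, None, None, 8, 17, None, None, 12]
In a BST, the LCA of p=11, q=12 is the first node v on the
root-to-leaf path with p <= v <= q (go left if both < v, right if both > v).
Walk from root:
  at 34: both 11 and 12 < 34, go left
  at 27: both 11 and 12 < 27, go left
  at 11: 11 <= 11 <= 12, this is the LCA
LCA = 11


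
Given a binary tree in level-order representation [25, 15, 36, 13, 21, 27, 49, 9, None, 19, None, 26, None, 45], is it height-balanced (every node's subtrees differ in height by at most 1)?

Tree (level-order array): [25, 15, 36, 13, 21, 27, 49, 9, None, 19, None, 26, None, 45]
Definition: a tree is height-balanced if, at every node, |h(left) - h(right)| <= 1 (empty subtree has height -1).
Bottom-up per-node check:
  node 9: h_left=-1, h_right=-1, diff=0 [OK], height=0
  node 13: h_left=0, h_right=-1, diff=1 [OK], height=1
  node 19: h_left=-1, h_right=-1, diff=0 [OK], height=0
  node 21: h_left=0, h_right=-1, diff=1 [OK], height=1
  node 15: h_left=1, h_right=1, diff=0 [OK], height=2
  node 26: h_left=-1, h_right=-1, diff=0 [OK], height=0
  node 27: h_left=0, h_right=-1, diff=1 [OK], height=1
  node 45: h_left=-1, h_right=-1, diff=0 [OK], height=0
  node 49: h_left=0, h_right=-1, diff=1 [OK], height=1
  node 36: h_left=1, h_right=1, diff=0 [OK], height=2
  node 25: h_left=2, h_right=2, diff=0 [OK], height=3
All nodes satisfy the balance condition.
Result: Balanced


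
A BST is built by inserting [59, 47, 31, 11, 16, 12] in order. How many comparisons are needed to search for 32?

Search path for 32: 59 -> 47 -> 31
Found: False
Comparisons: 3


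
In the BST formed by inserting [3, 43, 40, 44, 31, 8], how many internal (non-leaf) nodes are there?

Tree built from: [3, 43, 40, 44, 31, 8]
Tree (level-order array): [3, None, 43, 40, 44, 31, None, None, None, 8]
Rule: An internal node has at least one child.
Per-node child counts:
  node 3: 1 child(ren)
  node 43: 2 child(ren)
  node 40: 1 child(ren)
  node 31: 1 child(ren)
  node 8: 0 child(ren)
  node 44: 0 child(ren)
Matching nodes: [3, 43, 40, 31]
Count of internal (non-leaf) nodes: 4


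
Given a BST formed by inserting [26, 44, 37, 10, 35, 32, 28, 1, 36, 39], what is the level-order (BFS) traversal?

Tree insertion order: [26, 44, 37, 10, 35, 32, 28, 1, 36, 39]
Tree (level-order array): [26, 10, 44, 1, None, 37, None, None, None, 35, 39, 32, 36, None, None, 28]
BFS from the root, enqueuing left then right child of each popped node:
  queue [26] -> pop 26, enqueue [10, 44], visited so far: [26]
  queue [10, 44] -> pop 10, enqueue [1], visited so far: [26, 10]
  queue [44, 1] -> pop 44, enqueue [37], visited so far: [26, 10, 44]
  queue [1, 37] -> pop 1, enqueue [none], visited so far: [26, 10, 44, 1]
  queue [37] -> pop 37, enqueue [35, 39], visited so far: [26, 10, 44, 1, 37]
  queue [35, 39] -> pop 35, enqueue [32, 36], visited so far: [26, 10, 44, 1, 37, 35]
  queue [39, 32, 36] -> pop 39, enqueue [none], visited so far: [26, 10, 44, 1, 37, 35, 39]
  queue [32, 36] -> pop 32, enqueue [28], visited so far: [26, 10, 44, 1, 37, 35, 39, 32]
  queue [36, 28] -> pop 36, enqueue [none], visited so far: [26, 10, 44, 1, 37, 35, 39, 32, 36]
  queue [28] -> pop 28, enqueue [none], visited so far: [26, 10, 44, 1, 37, 35, 39, 32, 36, 28]
Result: [26, 10, 44, 1, 37, 35, 39, 32, 36, 28]


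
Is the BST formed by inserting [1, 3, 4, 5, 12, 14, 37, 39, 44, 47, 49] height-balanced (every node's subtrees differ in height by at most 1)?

Tree (level-order array): [1, None, 3, None, 4, None, 5, None, 12, None, 14, None, 37, None, 39, None, 44, None, 47, None, 49]
Definition: a tree is height-balanced if, at every node, |h(left) - h(right)| <= 1 (empty subtree has height -1).
Bottom-up per-node check:
  node 49: h_left=-1, h_right=-1, diff=0 [OK], height=0
  node 47: h_left=-1, h_right=0, diff=1 [OK], height=1
  node 44: h_left=-1, h_right=1, diff=2 [FAIL (|-1-1|=2 > 1)], height=2
  node 39: h_left=-1, h_right=2, diff=3 [FAIL (|-1-2|=3 > 1)], height=3
  node 37: h_left=-1, h_right=3, diff=4 [FAIL (|-1-3|=4 > 1)], height=4
  node 14: h_left=-1, h_right=4, diff=5 [FAIL (|-1-4|=5 > 1)], height=5
  node 12: h_left=-1, h_right=5, diff=6 [FAIL (|-1-5|=6 > 1)], height=6
  node 5: h_left=-1, h_right=6, diff=7 [FAIL (|-1-6|=7 > 1)], height=7
  node 4: h_left=-1, h_right=7, diff=8 [FAIL (|-1-7|=8 > 1)], height=8
  node 3: h_left=-1, h_right=8, diff=9 [FAIL (|-1-8|=9 > 1)], height=9
  node 1: h_left=-1, h_right=9, diff=10 [FAIL (|-1-9|=10 > 1)], height=10
Node 44 violates the condition: |-1 - 1| = 2 > 1.
Result: Not balanced
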